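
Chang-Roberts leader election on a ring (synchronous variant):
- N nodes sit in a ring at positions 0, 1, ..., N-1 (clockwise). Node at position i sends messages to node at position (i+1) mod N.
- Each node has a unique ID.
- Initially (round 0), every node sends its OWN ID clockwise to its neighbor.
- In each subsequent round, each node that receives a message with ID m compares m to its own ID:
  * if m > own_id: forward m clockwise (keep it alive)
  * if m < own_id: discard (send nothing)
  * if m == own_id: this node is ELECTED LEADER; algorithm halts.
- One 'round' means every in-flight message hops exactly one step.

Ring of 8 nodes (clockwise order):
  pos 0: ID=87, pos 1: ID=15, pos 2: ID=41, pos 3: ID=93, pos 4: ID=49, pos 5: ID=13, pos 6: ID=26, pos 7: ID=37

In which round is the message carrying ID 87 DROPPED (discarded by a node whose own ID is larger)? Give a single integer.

Answer: 3

Derivation:
Round 1: pos1(id15) recv 87: fwd; pos2(id41) recv 15: drop; pos3(id93) recv 41: drop; pos4(id49) recv 93: fwd; pos5(id13) recv 49: fwd; pos6(id26) recv 13: drop; pos7(id37) recv 26: drop; pos0(id87) recv 37: drop
Round 2: pos2(id41) recv 87: fwd; pos5(id13) recv 93: fwd; pos6(id26) recv 49: fwd
Round 3: pos3(id93) recv 87: drop; pos6(id26) recv 93: fwd; pos7(id37) recv 49: fwd
Round 4: pos7(id37) recv 93: fwd; pos0(id87) recv 49: drop
Round 5: pos0(id87) recv 93: fwd
Round 6: pos1(id15) recv 93: fwd
Round 7: pos2(id41) recv 93: fwd
Round 8: pos3(id93) recv 93: ELECTED
Message ID 87 originates at pos 0; dropped at pos 3 in round 3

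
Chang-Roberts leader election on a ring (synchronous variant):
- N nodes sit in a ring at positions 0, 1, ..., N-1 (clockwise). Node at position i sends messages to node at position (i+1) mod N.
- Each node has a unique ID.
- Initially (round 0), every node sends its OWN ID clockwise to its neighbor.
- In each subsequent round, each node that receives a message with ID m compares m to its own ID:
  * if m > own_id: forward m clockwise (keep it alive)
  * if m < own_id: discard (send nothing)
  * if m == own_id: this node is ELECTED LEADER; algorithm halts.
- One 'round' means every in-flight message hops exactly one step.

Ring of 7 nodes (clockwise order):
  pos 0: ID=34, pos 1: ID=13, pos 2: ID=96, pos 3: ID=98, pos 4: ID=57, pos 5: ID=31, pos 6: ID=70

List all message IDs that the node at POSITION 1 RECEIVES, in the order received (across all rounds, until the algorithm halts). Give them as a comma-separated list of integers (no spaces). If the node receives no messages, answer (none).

Round 1: pos1(id13) recv 34: fwd; pos2(id96) recv 13: drop; pos3(id98) recv 96: drop; pos4(id57) recv 98: fwd; pos5(id31) recv 57: fwd; pos6(id70) recv 31: drop; pos0(id34) recv 70: fwd
Round 2: pos2(id96) recv 34: drop; pos5(id31) recv 98: fwd; pos6(id70) recv 57: drop; pos1(id13) recv 70: fwd
Round 3: pos6(id70) recv 98: fwd; pos2(id96) recv 70: drop
Round 4: pos0(id34) recv 98: fwd
Round 5: pos1(id13) recv 98: fwd
Round 6: pos2(id96) recv 98: fwd
Round 7: pos3(id98) recv 98: ELECTED

Answer: 34,70,98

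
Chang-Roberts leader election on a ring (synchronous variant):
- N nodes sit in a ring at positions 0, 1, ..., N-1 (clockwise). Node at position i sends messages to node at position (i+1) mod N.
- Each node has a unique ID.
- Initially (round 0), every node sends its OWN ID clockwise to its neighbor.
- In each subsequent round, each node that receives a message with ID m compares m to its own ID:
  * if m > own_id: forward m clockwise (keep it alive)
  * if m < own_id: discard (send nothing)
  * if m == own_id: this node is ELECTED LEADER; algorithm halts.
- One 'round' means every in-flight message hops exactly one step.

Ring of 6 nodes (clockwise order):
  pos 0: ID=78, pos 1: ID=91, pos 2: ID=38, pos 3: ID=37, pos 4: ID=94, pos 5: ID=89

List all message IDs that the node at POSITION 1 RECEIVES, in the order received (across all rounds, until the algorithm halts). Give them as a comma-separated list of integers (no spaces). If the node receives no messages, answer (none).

Round 1: pos1(id91) recv 78: drop; pos2(id38) recv 91: fwd; pos3(id37) recv 38: fwd; pos4(id94) recv 37: drop; pos5(id89) recv 94: fwd; pos0(id78) recv 89: fwd
Round 2: pos3(id37) recv 91: fwd; pos4(id94) recv 38: drop; pos0(id78) recv 94: fwd; pos1(id91) recv 89: drop
Round 3: pos4(id94) recv 91: drop; pos1(id91) recv 94: fwd
Round 4: pos2(id38) recv 94: fwd
Round 5: pos3(id37) recv 94: fwd
Round 6: pos4(id94) recv 94: ELECTED

Answer: 78,89,94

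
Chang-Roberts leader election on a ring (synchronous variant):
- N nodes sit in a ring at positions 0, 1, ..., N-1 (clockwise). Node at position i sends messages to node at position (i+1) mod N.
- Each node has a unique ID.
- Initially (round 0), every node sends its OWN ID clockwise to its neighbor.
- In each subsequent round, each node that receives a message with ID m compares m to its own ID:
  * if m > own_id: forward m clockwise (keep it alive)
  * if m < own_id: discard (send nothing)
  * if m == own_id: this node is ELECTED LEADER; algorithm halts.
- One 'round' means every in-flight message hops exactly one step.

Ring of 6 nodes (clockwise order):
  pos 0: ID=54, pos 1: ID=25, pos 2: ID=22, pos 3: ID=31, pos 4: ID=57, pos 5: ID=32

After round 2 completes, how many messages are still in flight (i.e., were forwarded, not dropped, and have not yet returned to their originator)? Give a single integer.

Answer: 2

Derivation:
Round 1: pos1(id25) recv 54: fwd; pos2(id22) recv 25: fwd; pos3(id31) recv 22: drop; pos4(id57) recv 31: drop; pos5(id32) recv 57: fwd; pos0(id54) recv 32: drop
Round 2: pos2(id22) recv 54: fwd; pos3(id31) recv 25: drop; pos0(id54) recv 57: fwd
After round 2: 2 messages still in flight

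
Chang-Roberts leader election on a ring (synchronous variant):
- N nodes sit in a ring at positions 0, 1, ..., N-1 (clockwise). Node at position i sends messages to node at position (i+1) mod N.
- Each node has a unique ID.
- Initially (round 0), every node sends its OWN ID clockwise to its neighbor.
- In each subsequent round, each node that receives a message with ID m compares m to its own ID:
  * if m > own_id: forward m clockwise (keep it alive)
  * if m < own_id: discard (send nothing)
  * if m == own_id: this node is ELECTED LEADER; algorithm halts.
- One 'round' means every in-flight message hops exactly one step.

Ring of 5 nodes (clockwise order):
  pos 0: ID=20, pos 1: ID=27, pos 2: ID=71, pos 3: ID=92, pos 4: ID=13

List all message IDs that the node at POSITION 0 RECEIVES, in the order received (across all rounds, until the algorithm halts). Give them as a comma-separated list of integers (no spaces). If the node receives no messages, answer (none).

Round 1: pos1(id27) recv 20: drop; pos2(id71) recv 27: drop; pos3(id92) recv 71: drop; pos4(id13) recv 92: fwd; pos0(id20) recv 13: drop
Round 2: pos0(id20) recv 92: fwd
Round 3: pos1(id27) recv 92: fwd
Round 4: pos2(id71) recv 92: fwd
Round 5: pos3(id92) recv 92: ELECTED

Answer: 13,92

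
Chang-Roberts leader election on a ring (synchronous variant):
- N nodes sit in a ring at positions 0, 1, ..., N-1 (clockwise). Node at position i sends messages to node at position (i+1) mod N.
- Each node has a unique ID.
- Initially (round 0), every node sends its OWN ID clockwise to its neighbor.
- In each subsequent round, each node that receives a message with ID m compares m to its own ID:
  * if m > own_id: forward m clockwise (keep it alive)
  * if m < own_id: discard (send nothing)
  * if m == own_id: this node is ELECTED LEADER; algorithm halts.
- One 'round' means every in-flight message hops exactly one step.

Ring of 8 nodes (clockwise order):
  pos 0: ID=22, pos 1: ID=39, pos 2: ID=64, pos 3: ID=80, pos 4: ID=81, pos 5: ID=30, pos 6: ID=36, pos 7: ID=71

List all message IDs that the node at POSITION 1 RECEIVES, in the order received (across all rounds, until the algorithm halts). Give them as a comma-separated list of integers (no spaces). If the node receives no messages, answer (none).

Answer: 22,71,81

Derivation:
Round 1: pos1(id39) recv 22: drop; pos2(id64) recv 39: drop; pos3(id80) recv 64: drop; pos4(id81) recv 80: drop; pos5(id30) recv 81: fwd; pos6(id36) recv 30: drop; pos7(id71) recv 36: drop; pos0(id22) recv 71: fwd
Round 2: pos6(id36) recv 81: fwd; pos1(id39) recv 71: fwd
Round 3: pos7(id71) recv 81: fwd; pos2(id64) recv 71: fwd
Round 4: pos0(id22) recv 81: fwd; pos3(id80) recv 71: drop
Round 5: pos1(id39) recv 81: fwd
Round 6: pos2(id64) recv 81: fwd
Round 7: pos3(id80) recv 81: fwd
Round 8: pos4(id81) recv 81: ELECTED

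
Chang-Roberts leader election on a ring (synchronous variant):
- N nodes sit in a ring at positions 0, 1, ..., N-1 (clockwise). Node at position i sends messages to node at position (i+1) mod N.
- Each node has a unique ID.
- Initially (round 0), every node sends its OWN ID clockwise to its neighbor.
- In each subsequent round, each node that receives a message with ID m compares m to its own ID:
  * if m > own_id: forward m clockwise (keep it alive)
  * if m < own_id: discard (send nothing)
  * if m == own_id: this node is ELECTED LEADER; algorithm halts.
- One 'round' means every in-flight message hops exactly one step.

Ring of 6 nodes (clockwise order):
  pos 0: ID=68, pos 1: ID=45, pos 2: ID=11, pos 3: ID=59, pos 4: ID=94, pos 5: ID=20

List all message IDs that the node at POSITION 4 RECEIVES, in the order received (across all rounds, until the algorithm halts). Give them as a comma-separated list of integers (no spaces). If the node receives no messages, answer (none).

Answer: 59,68,94

Derivation:
Round 1: pos1(id45) recv 68: fwd; pos2(id11) recv 45: fwd; pos3(id59) recv 11: drop; pos4(id94) recv 59: drop; pos5(id20) recv 94: fwd; pos0(id68) recv 20: drop
Round 2: pos2(id11) recv 68: fwd; pos3(id59) recv 45: drop; pos0(id68) recv 94: fwd
Round 3: pos3(id59) recv 68: fwd; pos1(id45) recv 94: fwd
Round 4: pos4(id94) recv 68: drop; pos2(id11) recv 94: fwd
Round 5: pos3(id59) recv 94: fwd
Round 6: pos4(id94) recv 94: ELECTED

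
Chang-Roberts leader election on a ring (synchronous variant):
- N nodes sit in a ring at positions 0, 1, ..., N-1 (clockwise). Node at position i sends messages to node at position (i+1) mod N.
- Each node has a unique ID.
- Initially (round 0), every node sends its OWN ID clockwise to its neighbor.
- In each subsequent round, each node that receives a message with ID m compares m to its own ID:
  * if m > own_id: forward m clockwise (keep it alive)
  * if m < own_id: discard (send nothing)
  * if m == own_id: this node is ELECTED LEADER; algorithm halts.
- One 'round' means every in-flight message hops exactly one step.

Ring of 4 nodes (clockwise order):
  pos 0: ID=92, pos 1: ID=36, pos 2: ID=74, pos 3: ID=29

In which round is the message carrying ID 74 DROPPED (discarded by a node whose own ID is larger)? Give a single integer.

Round 1: pos1(id36) recv 92: fwd; pos2(id74) recv 36: drop; pos3(id29) recv 74: fwd; pos0(id92) recv 29: drop
Round 2: pos2(id74) recv 92: fwd; pos0(id92) recv 74: drop
Round 3: pos3(id29) recv 92: fwd
Round 4: pos0(id92) recv 92: ELECTED
Message ID 74 originates at pos 2; dropped at pos 0 in round 2

Answer: 2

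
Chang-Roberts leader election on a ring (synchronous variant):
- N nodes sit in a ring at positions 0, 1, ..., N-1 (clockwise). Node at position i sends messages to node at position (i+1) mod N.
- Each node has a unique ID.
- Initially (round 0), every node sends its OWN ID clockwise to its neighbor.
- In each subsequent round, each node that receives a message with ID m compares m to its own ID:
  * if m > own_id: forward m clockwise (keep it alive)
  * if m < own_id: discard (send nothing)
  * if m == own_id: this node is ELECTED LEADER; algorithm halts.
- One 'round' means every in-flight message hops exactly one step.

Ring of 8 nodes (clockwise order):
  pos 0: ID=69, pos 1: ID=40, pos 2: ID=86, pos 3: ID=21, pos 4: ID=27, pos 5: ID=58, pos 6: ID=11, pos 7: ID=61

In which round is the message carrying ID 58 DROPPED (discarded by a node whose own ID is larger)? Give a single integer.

Answer: 2

Derivation:
Round 1: pos1(id40) recv 69: fwd; pos2(id86) recv 40: drop; pos3(id21) recv 86: fwd; pos4(id27) recv 21: drop; pos5(id58) recv 27: drop; pos6(id11) recv 58: fwd; pos7(id61) recv 11: drop; pos0(id69) recv 61: drop
Round 2: pos2(id86) recv 69: drop; pos4(id27) recv 86: fwd; pos7(id61) recv 58: drop
Round 3: pos5(id58) recv 86: fwd
Round 4: pos6(id11) recv 86: fwd
Round 5: pos7(id61) recv 86: fwd
Round 6: pos0(id69) recv 86: fwd
Round 7: pos1(id40) recv 86: fwd
Round 8: pos2(id86) recv 86: ELECTED
Message ID 58 originates at pos 5; dropped at pos 7 in round 2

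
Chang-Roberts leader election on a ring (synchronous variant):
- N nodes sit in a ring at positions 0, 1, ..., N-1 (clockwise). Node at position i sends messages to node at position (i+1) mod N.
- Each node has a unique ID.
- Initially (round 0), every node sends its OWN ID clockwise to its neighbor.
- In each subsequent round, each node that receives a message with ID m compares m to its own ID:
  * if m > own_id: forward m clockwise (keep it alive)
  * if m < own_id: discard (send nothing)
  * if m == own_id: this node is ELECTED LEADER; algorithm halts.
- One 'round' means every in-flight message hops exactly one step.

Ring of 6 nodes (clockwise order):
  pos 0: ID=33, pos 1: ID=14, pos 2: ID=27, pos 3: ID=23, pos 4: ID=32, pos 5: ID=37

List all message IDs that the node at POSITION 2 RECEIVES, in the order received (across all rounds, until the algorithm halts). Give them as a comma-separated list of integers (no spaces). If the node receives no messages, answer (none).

Answer: 14,33,37

Derivation:
Round 1: pos1(id14) recv 33: fwd; pos2(id27) recv 14: drop; pos3(id23) recv 27: fwd; pos4(id32) recv 23: drop; pos5(id37) recv 32: drop; pos0(id33) recv 37: fwd
Round 2: pos2(id27) recv 33: fwd; pos4(id32) recv 27: drop; pos1(id14) recv 37: fwd
Round 3: pos3(id23) recv 33: fwd; pos2(id27) recv 37: fwd
Round 4: pos4(id32) recv 33: fwd; pos3(id23) recv 37: fwd
Round 5: pos5(id37) recv 33: drop; pos4(id32) recv 37: fwd
Round 6: pos5(id37) recv 37: ELECTED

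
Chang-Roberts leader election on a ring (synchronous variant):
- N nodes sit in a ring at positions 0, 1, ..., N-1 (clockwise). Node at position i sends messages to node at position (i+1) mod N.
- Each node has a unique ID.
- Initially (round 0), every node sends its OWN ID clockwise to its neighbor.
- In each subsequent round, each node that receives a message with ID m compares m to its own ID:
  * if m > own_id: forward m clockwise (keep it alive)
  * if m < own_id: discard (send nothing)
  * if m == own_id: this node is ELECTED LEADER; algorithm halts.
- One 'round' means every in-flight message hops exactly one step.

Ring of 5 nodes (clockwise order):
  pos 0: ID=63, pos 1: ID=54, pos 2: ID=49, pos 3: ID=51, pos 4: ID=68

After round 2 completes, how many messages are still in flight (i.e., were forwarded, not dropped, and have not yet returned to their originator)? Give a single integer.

Answer: 3

Derivation:
Round 1: pos1(id54) recv 63: fwd; pos2(id49) recv 54: fwd; pos3(id51) recv 49: drop; pos4(id68) recv 51: drop; pos0(id63) recv 68: fwd
Round 2: pos2(id49) recv 63: fwd; pos3(id51) recv 54: fwd; pos1(id54) recv 68: fwd
After round 2: 3 messages still in flight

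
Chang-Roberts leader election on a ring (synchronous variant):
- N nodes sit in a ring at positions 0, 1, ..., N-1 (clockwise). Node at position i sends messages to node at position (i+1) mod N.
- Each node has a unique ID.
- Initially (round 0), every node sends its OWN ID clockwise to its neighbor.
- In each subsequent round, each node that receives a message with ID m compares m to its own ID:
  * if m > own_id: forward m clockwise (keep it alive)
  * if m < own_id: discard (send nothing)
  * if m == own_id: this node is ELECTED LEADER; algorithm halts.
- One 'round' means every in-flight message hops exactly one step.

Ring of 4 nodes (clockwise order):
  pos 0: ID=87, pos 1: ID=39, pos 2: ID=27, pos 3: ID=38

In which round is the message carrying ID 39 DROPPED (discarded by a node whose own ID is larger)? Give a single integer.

Round 1: pos1(id39) recv 87: fwd; pos2(id27) recv 39: fwd; pos3(id38) recv 27: drop; pos0(id87) recv 38: drop
Round 2: pos2(id27) recv 87: fwd; pos3(id38) recv 39: fwd
Round 3: pos3(id38) recv 87: fwd; pos0(id87) recv 39: drop
Round 4: pos0(id87) recv 87: ELECTED
Message ID 39 originates at pos 1; dropped at pos 0 in round 3

Answer: 3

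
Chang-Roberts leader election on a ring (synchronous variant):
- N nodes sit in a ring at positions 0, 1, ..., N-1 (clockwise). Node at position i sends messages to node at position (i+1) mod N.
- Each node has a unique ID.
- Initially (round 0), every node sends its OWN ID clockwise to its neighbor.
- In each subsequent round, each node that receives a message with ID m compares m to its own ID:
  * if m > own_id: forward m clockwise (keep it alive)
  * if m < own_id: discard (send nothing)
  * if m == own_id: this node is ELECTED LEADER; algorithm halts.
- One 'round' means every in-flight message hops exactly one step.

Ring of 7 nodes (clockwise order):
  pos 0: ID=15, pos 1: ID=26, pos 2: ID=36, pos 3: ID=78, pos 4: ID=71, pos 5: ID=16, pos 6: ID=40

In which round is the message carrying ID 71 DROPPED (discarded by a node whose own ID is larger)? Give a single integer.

Round 1: pos1(id26) recv 15: drop; pos2(id36) recv 26: drop; pos3(id78) recv 36: drop; pos4(id71) recv 78: fwd; pos5(id16) recv 71: fwd; pos6(id40) recv 16: drop; pos0(id15) recv 40: fwd
Round 2: pos5(id16) recv 78: fwd; pos6(id40) recv 71: fwd; pos1(id26) recv 40: fwd
Round 3: pos6(id40) recv 78: fwd; pos0(id15) recv 71: fwd; pos2(id36) recv 40: fwd
Round 4: pos0(id15) recv 78: fwd; pos1(id26) recv 71: fwd; pos3(id78) recv 40: drop
Round 5: pos1(id26) recv 78: fwd; pos2(id36) recv 71: fwd
Round 6: pos2(id36) recv 78: fwd; pos3(id78) recv 71: drop
Round 7: pos3(id78) recv 78: ELECTED
Message ID 71 originates at pos 4; dropped at pos 3 in round 6

Answer: 6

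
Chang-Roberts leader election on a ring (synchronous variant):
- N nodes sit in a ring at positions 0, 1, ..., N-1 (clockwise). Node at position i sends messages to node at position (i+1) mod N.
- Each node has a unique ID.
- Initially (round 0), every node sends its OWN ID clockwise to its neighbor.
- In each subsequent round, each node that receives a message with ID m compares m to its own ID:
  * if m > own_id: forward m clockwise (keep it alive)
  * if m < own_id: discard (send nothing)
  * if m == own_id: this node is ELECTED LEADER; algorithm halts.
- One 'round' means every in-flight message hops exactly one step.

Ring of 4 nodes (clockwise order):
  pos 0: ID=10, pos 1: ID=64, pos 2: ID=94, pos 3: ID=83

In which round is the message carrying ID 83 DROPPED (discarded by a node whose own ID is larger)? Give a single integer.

Answer: 3

Derivation:
Round 1: pos1(id64) recv 10: drop; pos2(id94) recv 64: drop; pos3(id83) recv 94: fwd; pos0(id10) recv 83: fwd
Round 2: pos0(id10) recv 94: fwd; pos1(id64) recv 83: fwd
Round 3: pos1(id64) recv 94: fwd; pos2(id94) recv 83: drop
Round 4: pos2(id94) recv 94: ELECTED
Message ID 83 originates at pos 3; dropped at pos 2 in round 3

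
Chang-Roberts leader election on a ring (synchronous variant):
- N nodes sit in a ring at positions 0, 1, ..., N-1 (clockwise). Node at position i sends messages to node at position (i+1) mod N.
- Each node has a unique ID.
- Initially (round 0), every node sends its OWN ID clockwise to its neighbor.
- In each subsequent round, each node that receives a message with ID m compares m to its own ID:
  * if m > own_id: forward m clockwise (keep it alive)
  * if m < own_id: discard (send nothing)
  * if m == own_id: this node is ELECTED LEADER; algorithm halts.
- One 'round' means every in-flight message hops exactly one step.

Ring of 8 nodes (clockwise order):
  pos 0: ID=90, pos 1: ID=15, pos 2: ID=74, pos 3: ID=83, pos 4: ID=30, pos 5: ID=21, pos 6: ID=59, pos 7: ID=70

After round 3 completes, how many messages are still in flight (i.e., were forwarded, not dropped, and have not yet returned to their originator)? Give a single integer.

Answer: 2

Derivation:
Round 1: pos1(id15) recv 90: fwd; pos2(id74) recv 15: drop; pos3(id83) recv 74: drop; pos4(id30) recv 83: fwd; pos5(id21) recv 30: fwd; pos6(id59) recv 21: drop; pos7(id70) recv 59: drop; pos0(id90) recv 70: drop
Round 2: pos2(id74) recv 90: fwd; pos5(id21) recv 83: fwd; pos6(id59) recv 30: drop
Round 3: pos3(id83) recv 90: fwd; pos6(id59) recv 83: fwd
After round 3: 2 messages still in flight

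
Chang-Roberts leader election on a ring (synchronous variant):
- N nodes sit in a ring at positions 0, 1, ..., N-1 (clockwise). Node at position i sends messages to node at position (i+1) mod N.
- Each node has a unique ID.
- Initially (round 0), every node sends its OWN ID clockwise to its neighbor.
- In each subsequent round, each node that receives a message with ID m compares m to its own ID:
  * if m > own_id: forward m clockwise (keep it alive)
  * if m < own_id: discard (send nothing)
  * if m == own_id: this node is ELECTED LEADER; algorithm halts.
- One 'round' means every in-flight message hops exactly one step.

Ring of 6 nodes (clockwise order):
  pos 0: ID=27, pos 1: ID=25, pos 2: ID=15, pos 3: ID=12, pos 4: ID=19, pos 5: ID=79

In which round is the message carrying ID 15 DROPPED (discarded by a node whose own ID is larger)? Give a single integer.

Round 1: pos1(id25) recv 27: fwd; pos2(id15) recv 25: fwd; pos3(id12) recv 15: fwd; pos4(id19) recv 12: drop; pos5(id79) recv 19: drop; pos0(id27) recv 79: fwd
Round 2: pos2(id15) recv 27: fwd; pos3(id12) recv 25: fwd; pos4(id19) recv 15: drop; pos1(id25) recv 79: fwd
Round 3: pos3(id12) recv 27: fwd; pos4(id19) recv 25: fwd; pos2(id15) recv 79: fwd
Round 4: pos4(id19) recv 27: fwd; pos5(id79) recv 25: drop; pos3(id12) recv 79: fwd
Round 5: pos5(id79) recv 27: drop; pos4(id19) recv 79: fwd
Round 6: pos5(id79) recv 79: ELECTED
Message ID 15 originates at pos 2; dropped at pos 4 in round 2

Answer: 2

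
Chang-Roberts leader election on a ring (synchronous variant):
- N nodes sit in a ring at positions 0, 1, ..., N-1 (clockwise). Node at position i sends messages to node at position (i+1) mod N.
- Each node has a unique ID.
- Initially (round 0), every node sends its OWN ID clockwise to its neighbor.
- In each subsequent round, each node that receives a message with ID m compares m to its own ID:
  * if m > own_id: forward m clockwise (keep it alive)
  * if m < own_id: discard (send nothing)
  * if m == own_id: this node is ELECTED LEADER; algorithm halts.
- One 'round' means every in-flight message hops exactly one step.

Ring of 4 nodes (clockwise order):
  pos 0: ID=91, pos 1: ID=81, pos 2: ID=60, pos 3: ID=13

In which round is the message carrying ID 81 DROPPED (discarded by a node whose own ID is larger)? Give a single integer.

Round 1: pos1(id81) recv 91: fwd; pos2(id60) recv 81: fwd; pos3(id13) recv 60: fwd; pos0(id91) recv 13: drop
Round 2: pos2(id60) recv 91: fwd; pos3(id13) recv 81: fwd; pos0(id91) recv 60: drop
Round 3: pos3(id13) recv 91: fwd; pos0(id91) recv 81: drop
Round 4: pos0(id91) recv 91: ELECTED
Message ID 81 originates at pos 1; dropped at pos 0 in round 3

Answer: 3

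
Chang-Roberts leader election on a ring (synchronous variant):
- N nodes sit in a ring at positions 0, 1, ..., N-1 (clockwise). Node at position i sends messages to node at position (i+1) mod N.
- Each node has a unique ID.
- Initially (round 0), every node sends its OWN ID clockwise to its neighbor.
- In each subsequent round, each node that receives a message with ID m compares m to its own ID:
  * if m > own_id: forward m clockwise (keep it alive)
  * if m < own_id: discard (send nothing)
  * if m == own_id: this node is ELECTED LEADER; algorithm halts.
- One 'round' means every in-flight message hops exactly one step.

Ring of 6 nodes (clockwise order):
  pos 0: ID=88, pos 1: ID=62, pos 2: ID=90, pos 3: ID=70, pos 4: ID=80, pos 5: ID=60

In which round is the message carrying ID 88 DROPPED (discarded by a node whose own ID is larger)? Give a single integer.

Answer: 2

Derivation:
Round 1: pos1(id62) recv 88: fwd; pos2(id90) recv 62: drop; pos3(id70) recv 90: fwd; pos4(id80) recv 70: drop; pos5(id60) recv 80: fwd; pos0(id88) recv 60: drop
Round 2: pos2(id90) recv 88: drop; pos4(id80) recv 90: fwd; pos0(id88) recv 80: drop
Round 3: pos5(id60) recv 90: fwd
Round 4: pos0(id88) recv 90: fwd
Round 5: pos1(id62) recv 90: fwd
Round 6: pos2(id90) recv 90: ELECTED
Message ID 88 originates at pos 0; dropped at pos 2 in round 2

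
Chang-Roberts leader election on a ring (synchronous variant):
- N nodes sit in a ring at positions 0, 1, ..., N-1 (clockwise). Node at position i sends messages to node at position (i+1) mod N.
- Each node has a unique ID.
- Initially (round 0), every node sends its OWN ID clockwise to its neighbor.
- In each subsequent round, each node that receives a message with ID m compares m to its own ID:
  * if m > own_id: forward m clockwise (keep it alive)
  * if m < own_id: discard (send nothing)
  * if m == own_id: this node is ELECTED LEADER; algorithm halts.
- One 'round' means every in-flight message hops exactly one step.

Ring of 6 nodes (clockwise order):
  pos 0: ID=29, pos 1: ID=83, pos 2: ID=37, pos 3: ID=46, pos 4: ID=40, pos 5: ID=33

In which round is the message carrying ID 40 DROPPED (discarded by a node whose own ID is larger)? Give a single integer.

Answer: 3

Derivation:
Round 1: pos1(id83) recv 29: drop; pos2(id37) recv 83: fwd; pos3(id46) recv 37: drop; pos4(id40) recv 46: fwd; pos5(id33) recv 40: fwd; pos0(id29) recv 33: fwd
Round 2: pos3(id46) recv 83: fwd; pos5(id33) recv 46: fwd; pos0(id29) recv 40: fwd; pos1(id83) recv 33: drop
Round 3: pos4(id40) recv 83: fwd; pos0(id29) recv 46: fwd; pos1(id83) recv 40: drop
Round 4: pos5(id33) recv 83: fwd; pos1(id83) recv 46: drop
Round 5: pos0(id29) recv 83: fwd
Round 6: pos1(id83) recv 83: ELECTED
Message ID 40 originates at pos 4; dropped at pos 1 in round 3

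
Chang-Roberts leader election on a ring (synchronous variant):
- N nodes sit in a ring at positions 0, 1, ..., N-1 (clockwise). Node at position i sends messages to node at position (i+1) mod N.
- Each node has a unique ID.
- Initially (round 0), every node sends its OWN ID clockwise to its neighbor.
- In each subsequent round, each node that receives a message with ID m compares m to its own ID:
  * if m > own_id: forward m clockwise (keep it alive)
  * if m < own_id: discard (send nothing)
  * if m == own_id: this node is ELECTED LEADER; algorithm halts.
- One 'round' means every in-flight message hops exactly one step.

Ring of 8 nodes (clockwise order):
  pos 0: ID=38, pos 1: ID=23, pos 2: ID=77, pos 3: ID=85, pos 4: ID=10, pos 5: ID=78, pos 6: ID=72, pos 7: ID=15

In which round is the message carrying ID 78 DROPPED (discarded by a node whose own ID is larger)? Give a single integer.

Answer: 6

Derivation:
Round 1: pos1(id23) recv 38: fwd; pos2(id77) recv 23: drop; pos3(id85) recv 77: drop; pos4(id10) recv 85: fwd; pos5(id78) recv 10: drop; pos6(id72) recv 78: fwd; pos7(id15) recv 72: fwd; pos0(id38) recv 15: drop
Round 2: pos2(id77) recv 38: drop; pos5(id78) recv 85: fwd; pos7(id15) recv 78: fwd; pos0(id38) recv 72: fwd
Round 3: pos6(id72) recv 85: fwd; pos0(id38) recv 78: fwd; pos1(id23) recv 72: fwd
Round 4: pos7(id15) recv 85: fwd; pos1(id23) recv 78: fwd; pos2(id77) recv 72: drop
Round 5: pos0(id38) recv 85: fwd; pos2(id77) recv 78: fwd
Round 6: pos1(id23) recv 85: fwd; pos3(id85) recv 78: drop
Round 7: pos2(id77) recv 85: fwd
Round 8: pos3(id85) recv 85: ELECTED
Message ID 78 originates at pos 5; dropped at pos 3 in round 6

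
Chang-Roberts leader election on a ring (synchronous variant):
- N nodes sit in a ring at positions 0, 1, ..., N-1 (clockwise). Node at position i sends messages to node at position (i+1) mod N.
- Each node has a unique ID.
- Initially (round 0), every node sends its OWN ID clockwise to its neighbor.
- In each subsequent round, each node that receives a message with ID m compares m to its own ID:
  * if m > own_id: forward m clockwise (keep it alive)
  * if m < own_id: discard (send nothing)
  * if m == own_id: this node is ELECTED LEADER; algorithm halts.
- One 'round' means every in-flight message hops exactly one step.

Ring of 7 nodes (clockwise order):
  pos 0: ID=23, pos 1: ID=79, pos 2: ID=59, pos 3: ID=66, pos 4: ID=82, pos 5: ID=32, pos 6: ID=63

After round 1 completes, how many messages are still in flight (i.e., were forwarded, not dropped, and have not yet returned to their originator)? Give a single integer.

Round 1: pos1(id79) recv 23: drop; pos2(id59) recv 79: fwd; pos3(id66) recv 59: drop; pos4(id82) recv 66: drop; pos5(id32) recv 82: fwd; pos6(id63) recv 32: drop; pos0(id23) recv 63: fwd
After round 1: 3 messages still in flight

Answer: 3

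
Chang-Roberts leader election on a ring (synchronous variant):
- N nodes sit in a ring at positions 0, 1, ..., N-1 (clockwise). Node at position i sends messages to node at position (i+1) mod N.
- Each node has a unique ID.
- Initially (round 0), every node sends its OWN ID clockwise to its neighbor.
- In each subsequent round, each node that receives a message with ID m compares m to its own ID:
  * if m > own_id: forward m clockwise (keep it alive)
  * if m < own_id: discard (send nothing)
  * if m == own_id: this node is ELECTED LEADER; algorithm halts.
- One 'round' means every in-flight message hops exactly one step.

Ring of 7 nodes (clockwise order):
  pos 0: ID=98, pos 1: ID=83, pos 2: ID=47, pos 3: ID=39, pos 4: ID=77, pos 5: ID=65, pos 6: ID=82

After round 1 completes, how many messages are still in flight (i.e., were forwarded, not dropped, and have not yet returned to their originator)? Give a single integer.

Round 1: pos1(id83) recv 98: fwd; pos2(id47) recv 83: fwd; pos3(id39) recv 47: fwd; pos4(id77) recv 39: drop; pos5(id65) recv 77: fwd; pos6(id82) recv 65: drop; pos0(id98) recv 82: drop
After round 1: 4 messages still in flight

Answer: 4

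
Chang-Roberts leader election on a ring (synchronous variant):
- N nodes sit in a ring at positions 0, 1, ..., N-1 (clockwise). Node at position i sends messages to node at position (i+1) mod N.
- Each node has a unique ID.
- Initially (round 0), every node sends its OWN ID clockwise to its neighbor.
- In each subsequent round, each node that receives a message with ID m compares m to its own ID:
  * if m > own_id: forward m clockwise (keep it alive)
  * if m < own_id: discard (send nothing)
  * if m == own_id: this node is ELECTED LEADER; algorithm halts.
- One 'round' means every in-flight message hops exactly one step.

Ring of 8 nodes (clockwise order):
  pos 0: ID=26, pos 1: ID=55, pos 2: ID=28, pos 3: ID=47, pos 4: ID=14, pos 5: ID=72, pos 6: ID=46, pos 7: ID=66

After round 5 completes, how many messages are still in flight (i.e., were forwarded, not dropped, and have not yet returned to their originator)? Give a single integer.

Answer: 2

Derivation:
Round 1: pos1(id55) recv 26: drop; pos2(id28) recv 55: fwd; pos3(id47) recv 28: drop; pos4(id14) recv 47: fwd; pos5(id72) recv 14: drop; pos6(id46) recv 72: fwd; pos7(id66) recv 46: drop; pos0(id26) recv 66: fwd
Round 2: pos3(id47) recv 55: fwd; pos5(id72) recv 47: drop; pos7(id66) recv 72: fwd; pos1(id55) recv 66: fwd
Round 3: pos4(id14) recv 55: fwd; pos0(id26) recv 72: fwd; pos2(id28) recv 66: fwd
Round 4: pos5(id72) recv 55: drop; pos1(id55) recv 72: fwd; pos3(id47) recv 66: fwd
Round 5: pos2(id28) recv 72: fwd; pos4(id14) recv 66: fwd
After round 5: 2 messages still in flight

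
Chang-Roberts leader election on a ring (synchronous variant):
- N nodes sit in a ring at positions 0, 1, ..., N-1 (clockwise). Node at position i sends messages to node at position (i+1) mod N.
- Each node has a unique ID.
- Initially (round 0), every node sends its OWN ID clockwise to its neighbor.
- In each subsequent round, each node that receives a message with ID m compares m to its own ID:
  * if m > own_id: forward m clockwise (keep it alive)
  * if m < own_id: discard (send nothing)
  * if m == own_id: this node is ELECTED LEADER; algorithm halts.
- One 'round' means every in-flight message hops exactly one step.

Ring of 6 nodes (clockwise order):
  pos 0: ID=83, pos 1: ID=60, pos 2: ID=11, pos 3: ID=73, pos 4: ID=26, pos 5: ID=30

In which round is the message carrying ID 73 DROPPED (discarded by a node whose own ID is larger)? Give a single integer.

Round 1: pos1(id60) recv 83: fwd; pos2(id11) recv 60: fwd; pos3(id73) recv 11: drop; pos4(id26) recv 73: fwd; pos5(id30) recv 26: drop; pos0(id83) recv 30: drop
Round 2: pos2(id11) recv 83: fwd; pos3(id73) recv 60: drop; pos5(id30) recv 73: fwd
Round 3: pos3(id73) recv 83: fwd; pos0(id83) recv 73: drop
Round 4: pos4(id26) recv 83: fwd
Round 5: pos5(id30) recv 83: fwd
Round 6: pos0(id83) recv 83: ELECTED
Message ID 73 originates at pos 3; dropped at pos 0 in round 3

Answer: 3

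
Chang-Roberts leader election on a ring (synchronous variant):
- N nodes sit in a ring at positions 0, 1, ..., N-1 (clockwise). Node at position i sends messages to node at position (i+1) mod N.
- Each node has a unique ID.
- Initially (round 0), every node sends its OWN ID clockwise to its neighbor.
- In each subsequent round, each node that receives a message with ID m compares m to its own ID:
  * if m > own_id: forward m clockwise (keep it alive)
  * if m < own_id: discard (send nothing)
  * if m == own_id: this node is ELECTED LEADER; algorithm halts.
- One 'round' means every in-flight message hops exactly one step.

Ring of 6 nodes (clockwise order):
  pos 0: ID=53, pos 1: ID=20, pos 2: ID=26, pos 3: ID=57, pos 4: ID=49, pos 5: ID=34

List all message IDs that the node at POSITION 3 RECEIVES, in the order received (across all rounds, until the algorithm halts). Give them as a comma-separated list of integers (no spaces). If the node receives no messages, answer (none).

Answer: 26,53,57

Derivation:
Round 1: pos1(id20) recv 53: fwd; pos2(id26) recv 20: drop; pos3(id57) recv 26: drop; pos4(id49) recv 57: fwd; pos5(id34) recv 49: fwd; pos0(id53) recv 34: drop
Round 2: pos2(id26) recv 53: fwd; pos5(id34) recv 57: fwd; pos0(id53) recv 49: drop
Round 3: pos3(id57) recv 53: drop; pos0(id53) recv 57: fwd
Round 4: pos1(id20) recv 57: fwd
Round 5: pos2(id26) recv 57: fwd
Round 6: pos3(id57) recv 57: ELECTED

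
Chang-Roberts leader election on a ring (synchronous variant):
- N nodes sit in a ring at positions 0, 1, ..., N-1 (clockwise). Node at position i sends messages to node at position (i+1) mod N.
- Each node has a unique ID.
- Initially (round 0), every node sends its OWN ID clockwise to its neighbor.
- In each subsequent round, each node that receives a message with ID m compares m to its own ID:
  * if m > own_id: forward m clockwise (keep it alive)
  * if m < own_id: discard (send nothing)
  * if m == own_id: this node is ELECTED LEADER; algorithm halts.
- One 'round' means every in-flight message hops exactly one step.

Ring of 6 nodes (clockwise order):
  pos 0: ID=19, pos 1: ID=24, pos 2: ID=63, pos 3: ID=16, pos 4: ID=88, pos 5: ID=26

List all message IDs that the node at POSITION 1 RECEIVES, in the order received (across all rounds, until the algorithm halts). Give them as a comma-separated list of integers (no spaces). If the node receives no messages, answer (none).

Round 1: pos1(id24) recv 19: drop; pos2(id63) recv 24: drop; pos3(id16) recv 63: fwd; pos4(id88) recv 16: drop; pos5(id26) recv 88: fwd; pos0(id19) recv 26: fwd
Round 2: pos4(id88) recv 63: drop; pos0(id19) recv 88: fwd; pos1(id24) recv 26: fwd
Round 3: pos1(id24) recv 88: fwd; pos2(id63) recv 26: drop
Round 4: pos2(id63) recv 88: fwd
Round 5: pos3(id16) recv 88: fwd
Round 6: pos4(id88) recv 88: ELECTED

Answer: 19,26,88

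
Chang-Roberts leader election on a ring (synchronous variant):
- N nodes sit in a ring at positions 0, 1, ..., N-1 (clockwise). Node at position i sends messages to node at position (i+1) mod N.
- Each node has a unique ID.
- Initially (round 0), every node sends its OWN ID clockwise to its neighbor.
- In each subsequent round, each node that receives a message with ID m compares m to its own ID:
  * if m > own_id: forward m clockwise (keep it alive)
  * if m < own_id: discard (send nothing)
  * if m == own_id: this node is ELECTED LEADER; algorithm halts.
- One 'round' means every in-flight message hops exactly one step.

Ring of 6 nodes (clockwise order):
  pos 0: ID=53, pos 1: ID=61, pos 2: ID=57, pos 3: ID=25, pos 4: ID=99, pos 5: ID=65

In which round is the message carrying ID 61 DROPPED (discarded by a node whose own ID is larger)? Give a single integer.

Answer: 3

Derivation:
Round 1: pos1(id61) recv 53: drop; pos2(id57) recv 61: fwd; pos3(id25) recv 57: fwd; pos4(id99) recv 25: drop; pos5(id65) recv 99: fwd; pos0(id53) recv 65: fwd
Round 2: pos3(id25) recv 61: fwd; pos4(id99) recv 57: drop; pos0(id53) recv 99: fwd; pos1(id61) recv 65: fwd
Round 3: pos4(id99) recv 61: drop; pos1(id61) recv 99: fwd; pos2(id57) recv 65: fwd
Round 4: pos2(id57) recv 99: fwd; pos3(id25) recv 65: fwd
Round 5: pos3(id25) recv 99: fwd; pos4(id99) recv 65: drop
Round 6: pos4(id99) recv 99: ELECTED
Message ID 61 originates at pos 1; dropped at pos 4 in round 3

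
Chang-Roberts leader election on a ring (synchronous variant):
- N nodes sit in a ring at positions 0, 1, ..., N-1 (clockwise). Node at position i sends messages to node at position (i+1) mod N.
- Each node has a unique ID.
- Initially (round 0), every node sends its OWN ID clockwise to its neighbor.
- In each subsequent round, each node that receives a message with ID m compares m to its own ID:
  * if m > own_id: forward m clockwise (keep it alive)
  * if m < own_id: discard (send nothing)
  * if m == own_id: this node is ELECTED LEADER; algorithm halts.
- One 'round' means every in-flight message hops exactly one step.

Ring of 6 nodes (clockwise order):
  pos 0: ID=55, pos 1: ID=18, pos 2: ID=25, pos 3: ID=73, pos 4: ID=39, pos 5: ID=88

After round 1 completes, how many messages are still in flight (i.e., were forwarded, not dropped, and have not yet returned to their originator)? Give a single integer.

Round 1: pos1(id18) recv 55: fwd; pos2(id25) recv 18: drop; pos3(id73) recv 25: drop; pos4(id39) recv 73: fwd; pos5(id88) recv 39: drop; pos0(id55) recv 88: fwd
After round 1: 3 messages still in flight

Answer: 3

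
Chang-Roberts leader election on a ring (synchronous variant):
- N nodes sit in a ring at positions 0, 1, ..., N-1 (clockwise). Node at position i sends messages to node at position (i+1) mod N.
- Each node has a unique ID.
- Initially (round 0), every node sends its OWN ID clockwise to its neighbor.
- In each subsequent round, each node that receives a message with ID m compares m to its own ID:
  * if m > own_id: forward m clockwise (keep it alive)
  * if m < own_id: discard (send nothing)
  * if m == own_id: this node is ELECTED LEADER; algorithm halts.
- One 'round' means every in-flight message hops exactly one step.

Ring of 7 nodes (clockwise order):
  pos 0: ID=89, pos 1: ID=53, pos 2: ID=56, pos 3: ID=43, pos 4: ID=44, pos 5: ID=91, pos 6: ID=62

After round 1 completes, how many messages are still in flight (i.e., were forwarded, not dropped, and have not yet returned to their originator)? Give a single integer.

Round 1: pos1(id53) recv 89: fwd; pos2(id56) recv 53: drop; pos3(id43) recv 56: fwd; pos4(id44) recv 43: drop; pos5(id91) recv 44: drop; pos6(id62) recv 91: fwd; pos0(id89) recv 62: drop
After round 1: 3 messages still in flight

Answer: 3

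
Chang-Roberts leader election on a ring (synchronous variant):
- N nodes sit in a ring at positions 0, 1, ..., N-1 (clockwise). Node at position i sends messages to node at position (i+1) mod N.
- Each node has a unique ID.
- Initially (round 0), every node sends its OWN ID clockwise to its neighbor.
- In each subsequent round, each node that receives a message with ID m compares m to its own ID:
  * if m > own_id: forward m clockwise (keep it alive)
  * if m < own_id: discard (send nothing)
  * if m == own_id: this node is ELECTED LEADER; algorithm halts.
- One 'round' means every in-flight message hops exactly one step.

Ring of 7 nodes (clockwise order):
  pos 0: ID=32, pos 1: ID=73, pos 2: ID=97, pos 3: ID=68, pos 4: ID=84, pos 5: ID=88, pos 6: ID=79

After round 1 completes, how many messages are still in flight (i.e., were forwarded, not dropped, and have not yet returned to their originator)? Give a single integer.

Round 1: pos1(id73) recv 32: drop; pos2(id97) recv 73: drop; pos3(id68) recv 97: fwd; pos4(id84) recv 68: drop; pos5(id88) recv 84: drop; pos6(id79) recv 88: fwd; pos0(id32) recv 79: fwd
After round 1: 3 messages still in flight

Answer: 3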